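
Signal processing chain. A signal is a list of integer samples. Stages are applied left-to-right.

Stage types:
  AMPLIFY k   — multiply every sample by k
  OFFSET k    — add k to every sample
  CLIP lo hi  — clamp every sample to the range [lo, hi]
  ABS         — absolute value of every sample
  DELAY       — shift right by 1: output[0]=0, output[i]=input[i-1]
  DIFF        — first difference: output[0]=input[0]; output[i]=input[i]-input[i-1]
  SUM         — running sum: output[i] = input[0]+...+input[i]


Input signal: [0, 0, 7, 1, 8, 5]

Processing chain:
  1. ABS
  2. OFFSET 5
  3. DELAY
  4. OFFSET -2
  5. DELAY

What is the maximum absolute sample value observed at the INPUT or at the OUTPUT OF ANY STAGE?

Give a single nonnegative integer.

Input: [0, 0, 7, 1, 8, 5] (max |s|=8)
Stage 1 (ABS): |0|=0, |0|=0, |7|=7, |1|=1, |8|=8, |5|=5 -> [0, 0, 7, 1, 8, 5] (max |s|=8)
Stage 2 (OFFSET 5): 0+5=5, 0+5=5, 7+5=12, 1+5=6, 8+5=13, 5+5=10 -> [5, 5, 12, 6, 13, 10] (max |s|=13)
Stage 3 (DELAY): [0, 5, 5, 12, 6, 13] = [0, 5, 5, 12, 6, 13] -> [0, 5, 5, 12, 6, 13] (max |s|=13)
Stage 4 (OFFSET -2): 0+-2=-2, 5+-2=3, 5+-2=3, 12+-2=10, 6+-2=4, 13+-2=11 -> [-2, 3, 3, 10, 4, 11] (max |s|=11)
Stage 5 (DELAY): [0, -2, 3, 3, 10, 4] = [0, -2, 3, 3, 10, 4] -> [0, -2, 3, 3, 10, 4] (max |s|=10)
Overall max amplitude: 13

Answer: 13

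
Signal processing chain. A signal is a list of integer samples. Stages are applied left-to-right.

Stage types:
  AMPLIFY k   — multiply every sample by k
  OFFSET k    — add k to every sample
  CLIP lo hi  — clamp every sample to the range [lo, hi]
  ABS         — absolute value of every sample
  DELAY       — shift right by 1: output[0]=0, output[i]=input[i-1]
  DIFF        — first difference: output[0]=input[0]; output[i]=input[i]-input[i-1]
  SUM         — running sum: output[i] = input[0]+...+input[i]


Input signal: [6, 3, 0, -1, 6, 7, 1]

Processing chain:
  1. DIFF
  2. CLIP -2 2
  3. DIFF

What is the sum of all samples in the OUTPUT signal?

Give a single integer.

Input: [6, 3, 0, -1, 6, 7, 1]
Stage 1 (DIFF): s[0]=6, 3-6=-3, 0-3=-3, -1-0=-1, 6--1=7, 7-6=1, 1-7=-6 -> [6, -3, -3, -1, 7, 1, -6]
Stage 2 (CLIP -2 2): clip(6,-2,2)=2, clip(-3,-2,2)=-2, clip(-3,-2,2)=-2, clip(-1,-2,2)=-1, clip(7,-2,2)=2, clip(1,-2,2)=1, clip(-6,-2,2)=-2 -> [2, -2, -2, -1, 2, 1, -2]
Stage 3 (DIFF): s[0]=2, -2-2=-4, -2--2=0, -1--2=1, 2--1=3, 1-2=-1, -2-1=-3 -> [2, -4, 0, 1, 3, -1, -3]
Output sum: -2

Answer: -2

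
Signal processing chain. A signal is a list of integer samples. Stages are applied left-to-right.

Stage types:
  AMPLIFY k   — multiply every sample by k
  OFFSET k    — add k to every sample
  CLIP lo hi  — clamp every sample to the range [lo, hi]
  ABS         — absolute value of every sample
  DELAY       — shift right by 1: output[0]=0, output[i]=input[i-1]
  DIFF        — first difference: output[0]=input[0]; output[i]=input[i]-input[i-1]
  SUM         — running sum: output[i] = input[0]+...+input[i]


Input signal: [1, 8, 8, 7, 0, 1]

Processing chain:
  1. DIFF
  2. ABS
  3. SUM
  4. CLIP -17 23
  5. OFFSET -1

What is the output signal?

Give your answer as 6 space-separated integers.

Answer: 0 7 7 8 15 16

Derivation:
Input: [1, 8, 8, 7, 0, 1]
Stage 1 (DIFF): s[0]=1, 8-1=7, 8-8=0, 7-8=-1, 0-7=-7, 1-0=1 -> [1, 7, 0, -1, -7, 1]
Stage 2 (ABS): |1|=1, |7|=7, |0|=0, |-1|=1, |-7|=7, |1|=1 -> [1, 7, 0, 1, 7, 1]
Stage 3 (SUM): sum[0..0]=1, sum[0..1]=8, sum[0..2]=8, sum[0..3]=9, sum[0..4]=16, sum[0..5]=17 -> [1, 8, 8, 9, 16, 17]
Stage 4 (CLIP -17 23): clip(1,-17,23)=1, clip(8,-17,23)=8, clip(8,-17,23)=8, clip(9,-17,23)=9, clip(16,-17,23)=16, clip(17,-17,23)=17 -> [1, 8, 8, 9, 16, 17]
Stage 5 (OFFSET -1): 1+-1=0, 8+-1=7, 8+-1=7, 9+-1=8, 16+-1=15, 17+-1=16 -> [0, 7, 7, 8, 15, 16]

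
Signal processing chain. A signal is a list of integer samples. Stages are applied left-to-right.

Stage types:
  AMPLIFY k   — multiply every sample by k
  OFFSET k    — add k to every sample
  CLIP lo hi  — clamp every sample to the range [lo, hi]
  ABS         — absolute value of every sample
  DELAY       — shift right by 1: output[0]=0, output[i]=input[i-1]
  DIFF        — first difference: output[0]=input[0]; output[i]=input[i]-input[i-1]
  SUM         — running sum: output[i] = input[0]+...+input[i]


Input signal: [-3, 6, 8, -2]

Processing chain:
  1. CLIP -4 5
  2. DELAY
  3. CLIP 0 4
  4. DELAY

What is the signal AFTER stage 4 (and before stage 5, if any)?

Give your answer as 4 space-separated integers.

Input: [-3, 6, 8, -2]
Stage 1 (CLIP -4 5): clip(-3,-4,5)=-3, clip(6,-4,5)=5, clip(8,-4,5)=5, clip(-2,-4,5)=-2 -> [-3, 5, 5, -2]
Stage 2 (DELAY): [0, -3, 5, 5] = [0, -3, 5, 5] -> [0, -3, 5, 5]
Stage 3 (CLIP 0 4): clip(0,0,4)=0, clip(-3,0,4)=0, clip(5,0,4)=4, clip(5,0,4)=4 -> [0, 0, 4, 4]
Stage 4 (DELAY): [0, 0, 0, 4] = [0, 0, 0, 4] -> [0, 0, 0, 4]

Answer: 0 0 0 4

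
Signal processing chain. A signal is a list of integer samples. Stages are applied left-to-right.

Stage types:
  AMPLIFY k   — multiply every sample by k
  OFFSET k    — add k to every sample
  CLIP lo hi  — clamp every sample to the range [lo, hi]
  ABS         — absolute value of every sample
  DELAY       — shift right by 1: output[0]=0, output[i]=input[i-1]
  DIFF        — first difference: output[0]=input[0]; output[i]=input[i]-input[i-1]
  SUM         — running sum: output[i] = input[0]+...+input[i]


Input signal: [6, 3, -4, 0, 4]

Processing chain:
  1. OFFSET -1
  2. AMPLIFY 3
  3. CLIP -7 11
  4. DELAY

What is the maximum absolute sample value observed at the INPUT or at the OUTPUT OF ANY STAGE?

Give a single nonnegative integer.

Input: [6, 3, -4, 0, 4] (max |s|=6)
Stage 1 (OFFSET -1): 6+-1=5, 3+-1=2, -4+-1=-5, 0+-1=-1, 4+-1=3 -> [5, 2, -5, -1, 3] (max |s|=5)
Stage 2 (AMPLIFY 3): 5*3=15, 2*3=6, -5*3=-15, -1*3=-3, 3*3=9 -> [15, 6, -15, -3, 9] (max |s|=15)
Stage 3 (CLIP -7 11): clip(15,-7,11)=11, clip(6,-7,11)=6, clip(-15,-7,11)=-7, clip(-3,-7,11)=-3, clip(9,-7,11)=9 -> [11, 6, -7, -3, 9] (max |s|=11)
Stage 4 (DELAY): [0, 11, 6, -7, -3] = [0, 11, 6, -7, -3] -> [0, 11, 6, -7, -3] (max |s|=11)
Overall max amplitude: 15

Answer: 15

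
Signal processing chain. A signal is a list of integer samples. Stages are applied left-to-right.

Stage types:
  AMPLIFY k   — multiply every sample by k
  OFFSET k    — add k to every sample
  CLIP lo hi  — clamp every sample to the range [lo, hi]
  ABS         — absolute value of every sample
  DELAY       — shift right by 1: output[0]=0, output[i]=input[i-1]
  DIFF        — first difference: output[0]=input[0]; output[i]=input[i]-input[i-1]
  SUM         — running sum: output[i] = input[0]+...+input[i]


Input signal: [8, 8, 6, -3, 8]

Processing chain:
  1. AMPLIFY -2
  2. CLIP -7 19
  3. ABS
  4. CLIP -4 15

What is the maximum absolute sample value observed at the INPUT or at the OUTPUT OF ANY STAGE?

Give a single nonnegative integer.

Input: [8, 8, 6, -3, 8] (max |s|=8)
Stage 1 (AMPLIFY -2): 8*-2=-16, 8*-2=-16, 6*-2=-12, -3*-2=6, 8*-2=-16 -> [-16, -16, -12, 6, -16] (max |s|=16)
Stage 2 (CLIP -7 19): clip(-16,-7,19)=-7, clip(-16,-7,19)=-7, clip(-12,-7,19)=-7, clip(6,-7,19)=6, clip(-16,-7,19)=-7 -> [-7, -7, -7, 6, -7] (max |s|=7)
Stage 3 (ABS): |-7|=7, |-7|=7, |-7|=7, |6|=6, |-7|=7 -> [7, 7, 7, 6, 7] (max |s|=7)
Stage 4 (CLIP -4 15): clip(7,-4,15)=7, clip(7,-4,15)=7, clip(7,-4,15)=7, clip(6,-4,15)=6, clip(7,-4,15)=7 -> [7, 7, 7, 6, 7] (max |s|=7)
Overall max amplitude: 16

Answer: 16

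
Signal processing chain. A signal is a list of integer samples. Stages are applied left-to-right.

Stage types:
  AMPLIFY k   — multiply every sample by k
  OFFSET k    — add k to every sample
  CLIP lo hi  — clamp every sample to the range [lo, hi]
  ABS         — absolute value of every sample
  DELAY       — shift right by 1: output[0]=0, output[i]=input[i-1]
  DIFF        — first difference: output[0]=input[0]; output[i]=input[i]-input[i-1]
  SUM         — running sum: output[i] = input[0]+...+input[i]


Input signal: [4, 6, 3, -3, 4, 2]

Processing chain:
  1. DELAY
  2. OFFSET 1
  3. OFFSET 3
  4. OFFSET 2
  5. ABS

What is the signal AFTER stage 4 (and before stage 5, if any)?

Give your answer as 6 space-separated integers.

Answer: 6 10 12 9 3 10

Derivation:
Input: [4, 6, 3, -3, 4, 2]
Stage 1 (DELAY): [0, 4, 6, 3, -3, 4] = [0, 4, 6, 3, -3, 4] -> [0, 4, 6, 3, -3, 4]
Stage 2 (OFFSET 1): 0+1=1, 4+1=5, 6+1=7, 3+1=4, -3+1=-2, 4+1=5 -> [1, 5, 7, 4, -2, 5]
Stage 3 (OFFSET 3): 1+3=4, 5+3=8, 7+3=10, 4+3=7, -2+3=1, 5+3=8 -> [4, 8, 10, 7, 1, 8]
Stage 4 (OFFSET 2): 4+2=6, 8+2=10, 10+2=12, 7+2=9, 1+2=3, 8+2=10 -> [6, 10, 12, 9, 3, 10]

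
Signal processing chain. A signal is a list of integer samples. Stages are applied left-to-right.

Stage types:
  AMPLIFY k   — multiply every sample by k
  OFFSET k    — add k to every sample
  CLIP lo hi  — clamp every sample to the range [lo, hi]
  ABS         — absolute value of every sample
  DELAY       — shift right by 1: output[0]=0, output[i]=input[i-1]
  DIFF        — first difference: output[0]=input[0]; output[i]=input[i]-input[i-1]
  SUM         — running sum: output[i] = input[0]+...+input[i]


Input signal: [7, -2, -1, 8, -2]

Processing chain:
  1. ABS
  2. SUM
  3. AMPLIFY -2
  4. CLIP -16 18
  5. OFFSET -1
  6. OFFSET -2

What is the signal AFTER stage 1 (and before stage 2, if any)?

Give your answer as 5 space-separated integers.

Input: [7, -2, -1, 8, -2]
Stage 1 (ABS): |7|=7, |-2|=2, |-1|=1, |8|=8, |-2|=2 -> [7, 2, 1, 8, 2]

Answer: 7 2 1 8 2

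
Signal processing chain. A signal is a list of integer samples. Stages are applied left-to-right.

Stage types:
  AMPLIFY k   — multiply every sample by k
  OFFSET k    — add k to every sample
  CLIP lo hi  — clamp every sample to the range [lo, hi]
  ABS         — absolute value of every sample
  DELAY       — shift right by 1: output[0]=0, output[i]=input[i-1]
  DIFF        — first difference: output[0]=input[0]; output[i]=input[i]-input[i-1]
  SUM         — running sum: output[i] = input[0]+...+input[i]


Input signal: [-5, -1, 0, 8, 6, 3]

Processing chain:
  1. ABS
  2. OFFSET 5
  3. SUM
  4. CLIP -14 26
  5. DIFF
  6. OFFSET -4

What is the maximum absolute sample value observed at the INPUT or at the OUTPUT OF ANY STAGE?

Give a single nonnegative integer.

Answer: 53

Derivation:
Input: [-5, -1, 0, 8, 6, 3] (max |s|=8)
Stage 1 (ABS): |-5|=5, |-1|=1, |0|=0, |8|=8, |6|=6, |3|=3 -> [5, 1, 0, 8, 6, 3] (max |s|=8)
Stage 2 (OFFSET 5): 5+5=10, 1+5=6, 0+5=5, 8+5=13, 6+5=11, 3+5=8 -> [10, 6, 5, 13, 11, 8] (max |s|=13)
Stage 3 (SUM): sum[0..0]=10, sum[0..1]=16, sum[0..2]=21, sum[0..3]=34, sum[0..4]=45, sum[0..5]=53 -> [10, 16, 21, 34, 45, 53] (max |s|=53)
Stage 4 (CLIP -14 26): clip(10,-14,26)=10, clip(16,-14,26)=16, clip(21,-14,26)=21, clip(34,-14,26)=26, clip(45,-14,26)=26, clip(53,-14,26)=26 -> [10, 16, 21, 26, 26, 26] (max |s|=26)
Stage 5 (DIFF): s[0]=10, 16-10=6, 21-16=5, 26-21=5, 26-26=0, 26-26=0 -> [10, 6, 5, 5, 0, 0] (max |s|=10)
Stage 6 (OFFSET -4): 10+-4=6, 6+-4=2, 5+-4=1, 5+-4=1, 0+-4=-4, 0+-4=-4 -> [6, 2, 1, 1, -4, -4] (max |s|=6)
Overall max amplitude: 53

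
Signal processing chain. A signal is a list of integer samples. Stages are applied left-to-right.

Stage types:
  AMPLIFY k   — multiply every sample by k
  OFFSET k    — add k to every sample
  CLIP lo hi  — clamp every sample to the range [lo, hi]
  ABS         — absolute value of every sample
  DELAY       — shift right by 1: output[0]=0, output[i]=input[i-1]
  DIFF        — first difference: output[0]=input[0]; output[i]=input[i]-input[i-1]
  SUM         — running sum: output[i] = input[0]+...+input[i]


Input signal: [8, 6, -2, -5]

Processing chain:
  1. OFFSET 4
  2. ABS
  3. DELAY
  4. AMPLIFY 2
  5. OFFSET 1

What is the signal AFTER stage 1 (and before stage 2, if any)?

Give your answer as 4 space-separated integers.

Input: [8, 6, -2, -5]
Stage 1 (OFFSET 4): 8+4=12, 6+4=10, -2+4=2, -5+4=-1 -> [12, 10, 2, -1]

Answer: 12 10 2 -1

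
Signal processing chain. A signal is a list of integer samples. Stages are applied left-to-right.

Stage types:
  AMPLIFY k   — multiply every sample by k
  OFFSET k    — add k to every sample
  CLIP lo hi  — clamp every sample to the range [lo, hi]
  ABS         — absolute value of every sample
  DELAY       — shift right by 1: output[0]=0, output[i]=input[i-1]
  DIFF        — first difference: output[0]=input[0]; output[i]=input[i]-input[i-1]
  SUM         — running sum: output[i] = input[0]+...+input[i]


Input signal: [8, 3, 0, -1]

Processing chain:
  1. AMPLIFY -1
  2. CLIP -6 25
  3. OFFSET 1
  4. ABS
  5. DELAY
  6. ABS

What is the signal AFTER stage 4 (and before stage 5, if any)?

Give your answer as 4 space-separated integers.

Answer: 5 2 1 2

Derivation:
Input: [8, 3, 0, -1]
Stage 1 (AMPLIFY -1): 8*-1=-8, 3*-1=-3, 0*-1=0, -1*-1=1 -> [-8, -3, 0, 1]
Stage 2 (CLIP -6 25): clip(-8,-6,25)=-6, clip(-3,-6,25)=-3, clip(0,-6,25)=0, clip(1,-6,25)=1 -> [-6, -3, 0, 1]
Stage 3 (OFFSET 1): -6+1=-5, -3+1=-2, 0+1=1, 1+1=2 -> [-5, -2, 1, 2]
Stage 4 (ABS): |-5|=5, |-2|=2, |1|=1, |2|=2 -> [5, 2, 1, 2]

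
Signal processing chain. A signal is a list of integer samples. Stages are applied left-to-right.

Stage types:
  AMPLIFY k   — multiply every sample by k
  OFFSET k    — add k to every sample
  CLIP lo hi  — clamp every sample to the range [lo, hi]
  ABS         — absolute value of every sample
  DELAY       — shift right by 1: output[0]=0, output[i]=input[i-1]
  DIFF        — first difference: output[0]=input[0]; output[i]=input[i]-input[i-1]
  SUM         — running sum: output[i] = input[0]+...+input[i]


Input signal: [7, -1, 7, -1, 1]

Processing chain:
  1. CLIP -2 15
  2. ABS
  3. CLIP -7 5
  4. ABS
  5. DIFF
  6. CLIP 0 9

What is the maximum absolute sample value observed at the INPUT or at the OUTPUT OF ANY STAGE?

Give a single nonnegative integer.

Input: [7, -1, 7, -1, 1] (max |s|=7)
Stage 1 (CLIP -2 15): clip(7,-2,15)=7, clip(-1,-2,15)=-1, clip(7,-2,15)=7, clip(-1,-2,15)=-1, clip(1,-2,15)=1 -> [7, -1, 7, -1, 1] (max |s|=7)
Stage 2 (ABS): |7|=7, |-1|=1, |7|=7, |-1|=1, |1|=1 -> [7, 1, 7, 1, 1] (max |s|=7)
Stage 3 (CLIP -7 5): clip(7,-7,5)=5, clip(1,-7,5)=1, clip(7,-7,5)=5, clip(1,-7,5)=1, clip(1,-7,5)=1 -> [5, 1, 5, 1, 1] (max |s|=5)
Stage 4 (ABS): |5|=5, |1|=1, |5|=5, |1|=1, |1|=1 -> [5, 1, 5, 1, 1] (max |s|=5)
Stage 5 (DIFF): s[0]=5, 1-5=-4, 5-1=4, 1-5=-4, 1-1=0 -> [5, -4, 4, -4, 0] (max |s|=5)
Stage 6 (CLIP 0 9): clip(5,0,9)=5, clip(-4,0,9)=0, clip(4,0,9)=4, clip(-4,0,9)=0, clip(0,0,9)=0 -> [5, 0, 4, 0, 0] (max |s|=5)
Overall max amplitude: 7

Answer: 7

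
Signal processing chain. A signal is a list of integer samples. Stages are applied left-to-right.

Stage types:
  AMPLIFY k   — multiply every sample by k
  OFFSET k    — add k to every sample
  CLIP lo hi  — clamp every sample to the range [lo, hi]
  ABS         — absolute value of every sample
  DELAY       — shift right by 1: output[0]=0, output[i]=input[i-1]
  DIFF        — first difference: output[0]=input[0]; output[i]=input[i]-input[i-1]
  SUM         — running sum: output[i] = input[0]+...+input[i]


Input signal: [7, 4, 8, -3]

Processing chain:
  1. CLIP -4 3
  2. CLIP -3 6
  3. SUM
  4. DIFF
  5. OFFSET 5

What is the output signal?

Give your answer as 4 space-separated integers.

Input: [7, 4, 8, -3]
Stage 1 (CLIP -4 3): clip(7,-4,3)=3, clip(4,-4,3)=3, clip(8,-4,3)=3, clip(-3,-4,3)=-3 -> [3, 3, 3, -3]
Stage 2 (CLIP -3 6): clip(3,-3,6)=3, clip(3,-3,6)=3, clip(3,-3,6)=3, clip(-3,-3,6)=-3 -> [3, 3, 3, -3]
Stage 3 (SUM): sum[0..0]=3, sum[0..1]=6, sum[0..2]=9, sum[0..3]=6 -> [3, 6, 9, 6]
Stage 4 (DIFF): s[0]=3, 6-3=3, 9-6=3, 6-9=-3 -> [3, 3, 3, -3]
Stage 5 (OFFSET 5): 3+5=8, 3+5=8, 3+5=8, -3+5=2 -> [8, 8, 8, 2]

Answer: 8 8 8 2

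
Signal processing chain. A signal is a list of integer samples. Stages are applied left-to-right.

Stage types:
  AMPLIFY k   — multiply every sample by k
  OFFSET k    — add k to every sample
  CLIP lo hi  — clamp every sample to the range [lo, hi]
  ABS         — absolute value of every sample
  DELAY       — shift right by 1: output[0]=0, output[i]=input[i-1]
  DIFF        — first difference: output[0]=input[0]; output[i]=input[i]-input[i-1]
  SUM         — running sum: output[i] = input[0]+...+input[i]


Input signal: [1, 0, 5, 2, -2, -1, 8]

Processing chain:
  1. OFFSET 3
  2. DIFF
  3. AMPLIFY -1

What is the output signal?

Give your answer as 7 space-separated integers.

Input: [1, 0, 5, 2, -2, -1, 8]
Stage 1 (OFFSET 3): 1+3=4, 0+3=3, 5+3=8, 2+3=5, -2+3=1, -1+3=2, 8+3=11 -> [4, 3, 8, 5, 1, 2, 11]
Stage 2 (DIFF): s[0]=4, 3-4=-1, 8-3=5, 5-8=-3, 1-5=-4, 2-1=1, 11-2=9 -> [4, -1, 5, -3, -4, 1, 9]
Stage 3 (AMPLIFY -1): 4*-1=-4, -1*-1=1, 5*-1=-5, -3*-1=3, -4*-1=4, 1*-1=-1, 9*-1=-9 -> [-4, 1, -5, 3, 4, -1, -9]

Answer: -4 1 -5 3 4 -1 -9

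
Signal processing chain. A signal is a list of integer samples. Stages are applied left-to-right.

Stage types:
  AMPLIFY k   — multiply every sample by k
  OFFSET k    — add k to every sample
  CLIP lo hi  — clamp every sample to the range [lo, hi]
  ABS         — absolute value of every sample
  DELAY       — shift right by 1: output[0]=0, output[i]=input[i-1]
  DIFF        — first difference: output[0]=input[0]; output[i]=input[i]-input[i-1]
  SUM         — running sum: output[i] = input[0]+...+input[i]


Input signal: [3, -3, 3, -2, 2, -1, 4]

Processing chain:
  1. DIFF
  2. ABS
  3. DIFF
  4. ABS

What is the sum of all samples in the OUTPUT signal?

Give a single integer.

Answer: 11

Derivation:
Input: [3, -3, 3, -2, 2, -1, 4]
Stage 1 (DIFF): s[0]=3, -3-3=-6, 3--3=6, -2-3=-5, 2--2=4, -1-2=-3, 4--1=5 -> [3, -6, 6, -5, 4, -3, 5]
Stage 2 (ABS): |3|=3, |-6|=6, |6|=6, |-5|=5, |4|=4, |-3|=3, |5|=5 -> [3, 6, 6, 5, 4, 3, 5]
Stage 3 (DIFF): s[0]=3, 6-3=3, 6-6=0, 5-6=-1, 4-5=-1, 3-4=-1, 5-3=2 -> [3, 3, 0, -1, -1, -1, 2]
Stage 4 (ABS): |3|=3, |3|=3, |0|=0, |-1|=1, |-1|=1, |-1|=1, |2|=2 -> [3, 3, 0, 1, 1, 1, 2]
Output sum: 11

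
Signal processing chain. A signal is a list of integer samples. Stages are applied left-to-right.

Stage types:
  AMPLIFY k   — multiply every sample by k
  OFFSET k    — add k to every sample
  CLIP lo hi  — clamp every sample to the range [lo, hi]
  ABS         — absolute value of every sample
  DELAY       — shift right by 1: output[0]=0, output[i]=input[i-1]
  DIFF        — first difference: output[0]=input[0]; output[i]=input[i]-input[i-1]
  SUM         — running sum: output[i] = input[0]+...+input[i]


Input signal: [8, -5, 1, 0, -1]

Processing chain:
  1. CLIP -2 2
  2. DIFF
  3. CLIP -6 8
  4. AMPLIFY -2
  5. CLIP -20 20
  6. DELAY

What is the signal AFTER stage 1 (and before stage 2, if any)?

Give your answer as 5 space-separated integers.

Answer: 2 -2 1 0 -1

Derivation:
Input: [8, -5, 1, 0, -1]
Stage 1 (CLIP -2 2): clip(8,-2,2)=2, clip(-5,-2,2)=-2, clip(1,-2,2)=1, clip(0,-2,2)=0, clip(-1,-2,2)=-1 -> [2, -2, 1, 0, -1]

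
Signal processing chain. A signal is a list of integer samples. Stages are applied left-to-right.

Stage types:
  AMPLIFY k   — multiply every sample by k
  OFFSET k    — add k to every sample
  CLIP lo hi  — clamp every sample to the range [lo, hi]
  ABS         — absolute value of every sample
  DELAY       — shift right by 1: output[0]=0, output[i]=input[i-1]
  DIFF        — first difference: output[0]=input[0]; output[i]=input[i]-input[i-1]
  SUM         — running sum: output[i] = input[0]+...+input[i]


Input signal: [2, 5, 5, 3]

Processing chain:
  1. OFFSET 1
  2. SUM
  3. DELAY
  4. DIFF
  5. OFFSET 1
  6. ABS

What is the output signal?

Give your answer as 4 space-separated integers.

Input: [2, 5, 5, 3]
Stage 1 (OFFSET 1): 2+1=3, 5+1=6, 5+1=6, 3+1=4 -> [3, 6, 6, 4]
Stage 2 (SUM): sum[0..0]=3, sum[0..1]=9, sum[0..2]=15, sum[0..3]=19 -> [3, 9, 15, 19]
Stage 3 (DELAY): [0, 3, 9, 15] = [0, 3, 9, 15] -> [0, 3, 9, 15]
Stage 4 (DIFF): s[0]=0, 3-0=3, 9-3=6, 15-9=6 -> [0, 3, 6, 6]
Stage 5 (OFFSET 1): 0+1=1, 3+1=4, 6+1=7, 6+1=7 -> [1, 4, 7, 7]
Stage 6 (ABS): |1|=1, |4|=4, |7|=7, |7|=7 -> [1, 4, 7, 7]

Answer: 1 4 7 7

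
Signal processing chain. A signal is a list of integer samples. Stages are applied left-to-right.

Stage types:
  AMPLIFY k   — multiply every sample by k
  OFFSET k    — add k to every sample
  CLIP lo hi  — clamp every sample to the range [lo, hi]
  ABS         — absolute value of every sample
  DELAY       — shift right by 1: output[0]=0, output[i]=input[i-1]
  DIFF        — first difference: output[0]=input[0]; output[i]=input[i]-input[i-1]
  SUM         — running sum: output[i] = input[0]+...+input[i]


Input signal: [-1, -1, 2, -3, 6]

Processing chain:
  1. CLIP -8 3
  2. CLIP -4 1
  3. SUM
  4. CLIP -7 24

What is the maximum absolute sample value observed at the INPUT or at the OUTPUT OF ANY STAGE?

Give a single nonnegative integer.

Input: [-1, -1, 2, -3, 6] (max |s|=6)
Stage 1 (CLIP -8 3): clip(-1,-8,3)=-1, clip(-1,-8,3)=-1, clip(2,-8,3)=2, clip(-3,-8,3)=-3, clip(6,-8,3)=3 -> [-1, -1, 2, -3, 3] (max |s|=3)
Stage 2 (CLIP -4 1): clip(-1,-4,1)=-1, clip(-1,-4,1)=-1, clip(2,-4,1)=1, clip(-3,-4,1)=-3, clip(3,-4,1)=1 -> [-1, -1, 1, -3, 1] (max |s|=3)
Stage 3 (SUM): sum[0..0]=-1, sum[0..1]=-2, sum[0..2]=-1, sum[0..3]=-4, sum[0..4]=-3 -> [-1, -2, -1, -4, -3] (max |s|=4)
Stage 4 (CLIP -7 24): clip(-1,-7,24)=-1, clip(-2,-7,24)=-2, clip(-1,-7,24)=-1, clip(-4,-7,24)=-4, clip(-3,-7,24)=-3 -> [-1, -2, -1, -4, -3] (max |s|=4)
Overall max amplitude: 6

Answer: 6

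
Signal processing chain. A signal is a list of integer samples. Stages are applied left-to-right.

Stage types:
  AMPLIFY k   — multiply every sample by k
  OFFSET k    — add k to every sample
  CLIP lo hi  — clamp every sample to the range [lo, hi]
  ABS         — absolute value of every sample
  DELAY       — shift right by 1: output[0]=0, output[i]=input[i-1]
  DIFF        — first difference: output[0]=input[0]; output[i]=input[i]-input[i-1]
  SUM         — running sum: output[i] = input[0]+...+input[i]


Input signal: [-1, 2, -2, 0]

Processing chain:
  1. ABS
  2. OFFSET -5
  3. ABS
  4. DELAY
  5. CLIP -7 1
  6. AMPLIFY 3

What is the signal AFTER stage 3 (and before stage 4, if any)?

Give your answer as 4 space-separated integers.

Input: [-1, 2, -2, 0]
Stage 1 (ABS): |-1|=1, |2|=2, |-2|=2, |0|=0 -> [1, 2, 2, 0]
Stage 2 (OFFSET -5): 1+-5=-4, 2+-5=-3, 2+-5=-3, 0+-5=-5 -> [-4, -3, -3, -5]
Stage 3 (ABS): |-4|=4, |-3|=3, |-3|=3, |-5|=5 -> [4, 3, 3, 5]

Answer: 4 3 3 5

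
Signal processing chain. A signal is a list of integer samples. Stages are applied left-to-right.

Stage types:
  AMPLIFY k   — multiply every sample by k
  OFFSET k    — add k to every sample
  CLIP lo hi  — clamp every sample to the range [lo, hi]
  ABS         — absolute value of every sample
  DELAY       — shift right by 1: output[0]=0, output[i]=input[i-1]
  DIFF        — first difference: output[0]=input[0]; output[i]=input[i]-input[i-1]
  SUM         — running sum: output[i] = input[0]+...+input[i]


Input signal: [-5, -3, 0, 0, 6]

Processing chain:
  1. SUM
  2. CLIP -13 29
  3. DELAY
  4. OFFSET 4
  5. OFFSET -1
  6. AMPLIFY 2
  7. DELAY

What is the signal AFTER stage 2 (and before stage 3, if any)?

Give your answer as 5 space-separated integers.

Input: [-5, -3, 0, 0, 6]
Stage 1 (SUM): sum[0..0]=-5, sum[0..1]=-8, sum[0..2]=-8, sum[0..3]=-8, sum[0..4]=-2 -> [-5, -8, -8, -8, -2]
Stage 2 (CLIP -13 29): clip(-5,-13,29)=-5, clip(-8,-13,29)=-8, clip(-8,-13,29)=-8, clip(-8,-13,29)=-8, clip(-2,-13,29)=-2 -> [-5, -8, -8, -8, -2]

Answer: -5 -8 -8 -8 -2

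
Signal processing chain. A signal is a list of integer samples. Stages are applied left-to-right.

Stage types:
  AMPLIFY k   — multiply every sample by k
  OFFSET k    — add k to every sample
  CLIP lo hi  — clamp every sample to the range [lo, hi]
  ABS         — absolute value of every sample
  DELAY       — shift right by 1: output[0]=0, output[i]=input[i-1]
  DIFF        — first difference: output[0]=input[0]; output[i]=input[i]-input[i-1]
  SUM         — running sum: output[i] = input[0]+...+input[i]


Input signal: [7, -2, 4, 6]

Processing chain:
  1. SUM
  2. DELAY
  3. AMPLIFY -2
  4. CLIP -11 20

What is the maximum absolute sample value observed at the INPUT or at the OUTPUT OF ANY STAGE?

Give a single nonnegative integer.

Answer: 18

Derivation:
Input: [7, -2, 4, 6] (max |s|=7)
Stage 1 (SUM): sum[0..0]=7, sum[0..1]=5, sum[0..2]=9, sum[0..3]=15 -> [7, 5, 9, 15] (max |s|=15)
Stage 2 (DELAY): [0, 7, 5, 9] = [0, 7, 5, 9] -> [0, 7, 5, 9] (max |s|=9)
Stage 3 (AMPLIFY -2): 0*-2=0, 7*-2=-14, 5*-2=-10, 9*-2=-18 -> [0, -14, -10, -18] (max |s|=18)
Stage 4 (CLIP -11 20): clip(0,-11,20)=0, clip(-14,-11,20)=-11, clip(-10,-11,20)=-10, clip(-18,-11,20)=-11 -> [0, -11, -10, -11] (max |s|=11)
Overall max amplitude: 18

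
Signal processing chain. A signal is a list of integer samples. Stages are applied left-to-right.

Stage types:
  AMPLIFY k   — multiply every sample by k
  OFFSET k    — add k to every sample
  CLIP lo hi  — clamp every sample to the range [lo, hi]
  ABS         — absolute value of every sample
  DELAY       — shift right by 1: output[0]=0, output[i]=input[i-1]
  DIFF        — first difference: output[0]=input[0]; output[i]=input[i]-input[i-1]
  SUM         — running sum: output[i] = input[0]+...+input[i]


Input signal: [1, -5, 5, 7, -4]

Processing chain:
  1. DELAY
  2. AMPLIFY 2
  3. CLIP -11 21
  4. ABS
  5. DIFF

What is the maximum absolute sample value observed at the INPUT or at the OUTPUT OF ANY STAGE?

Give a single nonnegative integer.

Input: [1, -5, 5, 7, -4] (max |s|=7)
Stage 1 (DELAY): [0, 1, -5, 5, 7] = [0, 1, -5, 5, 7] -> [0, 1, -5, 5, 7] (max |s|=7)
Stage 2 (AMPLIFY 2): 0*2=0, 1*2=2, -5*2=-10, 5*2=10, 7*2=14 -> [0, 2, -10, 10, 14] (max |s|=14)
Stage 3 (CLIP -11 21): clip(0,-11,21)=0, clip(2,-11,21)=2, clip(-10,-11,21)=-10, clip(10,-11,21)=10, clip(14,-11,21)=14 -> [0, 2, -10, 10, 14] (max |s|=14)
Stage 4 (ABS): |0|=0, |2|=2, |-10|=10, |10|=10, |14|=14 -> [0, 2, 10, 10, 14] (max |s|=14)
Stage 5 (DIFF): s[0]=0, 2-0=2, 10-2=8, 10-10=0, 14-10=4 -> [0, 2, 8, 0, 4] (max |s|=8)
Overall max amplitude: 14

Answer: 14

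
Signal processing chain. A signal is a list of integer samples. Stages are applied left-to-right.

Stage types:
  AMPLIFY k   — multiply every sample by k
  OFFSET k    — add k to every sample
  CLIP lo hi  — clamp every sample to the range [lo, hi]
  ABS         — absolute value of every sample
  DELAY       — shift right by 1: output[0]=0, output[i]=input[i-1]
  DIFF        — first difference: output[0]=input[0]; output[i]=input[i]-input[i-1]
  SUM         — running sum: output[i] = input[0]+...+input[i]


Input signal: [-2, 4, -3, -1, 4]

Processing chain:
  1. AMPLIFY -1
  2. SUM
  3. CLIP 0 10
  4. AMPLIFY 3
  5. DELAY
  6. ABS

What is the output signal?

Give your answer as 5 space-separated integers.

Answer: 0 6 0 3 6

Derivation:
Input: [-2, 4, -3, -1, 4]
Stage 1 (AMPLIFY -1): -2*-1=2, 4*-1=-4, -3*-1=3, -1*-1=1, 4*-1=-4 -> [2, -4, 3, 1, -4]
Stage 2 (SUM): sum[0..0]=2, sum[0..1]=-2, sum[0..2]=1, sum[0..3]=2, sum[0..4]=-2 -> [2, -2, 1, 2, -2]
Stage 3 (CLIP 0 10): clip(2,0,10)=2, clip(-2,0,10)=0, clip(1,0,10)=1, clip(2,0,10)=2, clip(-2,0,10)=0 -> [2, 0, 1, 2, 0]
Stage 4 (AMPLIFY 3): 2*3=6, 0*3=0, 1*3=3, 2*3=6, 0*3=0 -> [6, 0, 3, 6, 0]
Stage 5 (DELAY): [0, 6, 0, 3, 6] = [0, 6, 0, 3, 6] -> [0, 6, 0, 3, 6]
Stage 6 (ABS): |0|=0, |6|=6, |0|=0, |3|=3, |6|=6 -> [0, 6, 0, 3, 6]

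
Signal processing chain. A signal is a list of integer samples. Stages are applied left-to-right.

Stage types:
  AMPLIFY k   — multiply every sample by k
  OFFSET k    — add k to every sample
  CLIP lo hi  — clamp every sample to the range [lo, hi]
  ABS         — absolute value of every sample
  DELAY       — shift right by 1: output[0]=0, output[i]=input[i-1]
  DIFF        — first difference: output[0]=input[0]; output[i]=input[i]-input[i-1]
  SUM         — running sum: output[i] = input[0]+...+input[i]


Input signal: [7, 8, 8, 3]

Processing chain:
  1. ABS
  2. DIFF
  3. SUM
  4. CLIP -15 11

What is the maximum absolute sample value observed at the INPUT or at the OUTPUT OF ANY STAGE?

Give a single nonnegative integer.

Input: [7, 8, 8, 3] (max |s|=8)
Stage 1 (ABS): |7|=7, |8|=8, |8|=8, |3|=3 -> [7, 8, 8, 3] (max |s|=8)
Stage 2 (DIFF): s[0]=7, 8-7=1, 8-8=0, 3-8=-5 -> [7, 1, 0, -5] (max |s|=7)
Stage 3 (SUM): sum[0..0]=7, sum[0..1]=8, sum[0..2]=8, sum[0..3]=3 -> [7, 8, 8, 3] (max |s|=8)
Stage 4 (CLIP -15 11): clip(7,-15,11)=7, clip(8,-15,11)=8, clip(8,-15,11)=8, clip(3,-15,11)=3 -> [7, 8, 8, 3] (max |s|=8)
Overall max amplitude: 8

Answer: 8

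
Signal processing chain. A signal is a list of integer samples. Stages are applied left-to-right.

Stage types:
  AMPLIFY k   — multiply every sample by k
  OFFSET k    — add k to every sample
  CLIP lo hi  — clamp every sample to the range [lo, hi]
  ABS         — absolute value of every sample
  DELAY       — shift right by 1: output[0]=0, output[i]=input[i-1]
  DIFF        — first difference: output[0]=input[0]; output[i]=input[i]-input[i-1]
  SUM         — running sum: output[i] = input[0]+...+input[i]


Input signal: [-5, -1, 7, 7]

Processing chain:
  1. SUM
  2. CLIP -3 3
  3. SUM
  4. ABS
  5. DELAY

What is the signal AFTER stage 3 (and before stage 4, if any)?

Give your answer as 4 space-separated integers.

Input: [-5, -1, 7, 7]
Stage 1 (SUM): sum[0..0]=-5, sum[0..1]=-6, sum[0..2]=1, sum[0..3]=8 -> [-5, -6, 1, 8]
Stage 2 (CLIP -3 3): clip(-5,-3,3)=-3, clip(-6,-3,3)=-3, clip(1,-3,3)=1, clip(8,-3,3)=3 -> [-3, -3, 1, 3]
Stage 3 (SUM): sum[0..0]=-3, sum[0..1]=-6, sum[0..2]=-5, sum[0..3]=-2 -> [-3, -6, -5, -2]

Answer: -3 -6 -5 -2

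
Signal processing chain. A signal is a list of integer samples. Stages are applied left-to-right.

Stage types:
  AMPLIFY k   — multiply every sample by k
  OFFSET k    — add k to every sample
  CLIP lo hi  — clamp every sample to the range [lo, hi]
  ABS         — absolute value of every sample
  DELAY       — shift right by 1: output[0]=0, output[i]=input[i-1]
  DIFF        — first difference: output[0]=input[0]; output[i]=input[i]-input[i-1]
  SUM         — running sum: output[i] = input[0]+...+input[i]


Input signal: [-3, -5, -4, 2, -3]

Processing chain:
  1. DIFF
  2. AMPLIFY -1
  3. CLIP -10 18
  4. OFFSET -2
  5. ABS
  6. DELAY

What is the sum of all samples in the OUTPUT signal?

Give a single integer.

Answer: 12

Derivation:
Input: [-3, -5, -4, 2, -3]
Stage 1 (DIFF): s[0]=-3, -5--3=-2, -4--5=1, 2--4=6, -3-2=-5 -> [-3, -2, 1, 6, -5]
Stage 2 (AMPLIFY -1): -3*-1=3, -2*-1=2, 1*-1=-1, 6*-1=-6, -5*-1=5 -> [3, 2, -1, -6, 5]
Stage 3 (CLIP -10 18): clip(3,-10,18)=3, clip(2,-10,18)=2, clip(-1,-10,18)=-1, clip(-6,-10,18)=-6, clip(5,-10,18)=5 -> [3, 2, -1, -6, 5]
Stage 4 (OFFSET -2): 3+-2=1, 2+-2=0, -1+-2=-3, -6+-2=-8, 5+-2=3 -> [1, 0, -3, -8, 3]
Stage 5 (ABS): |1|=1, |0|=0, |-3|=3, |-8|=8, |3|=3 -> [1, 0, 3, 8, 3]
Stage 6 (DELAY): [0, 1, 0, 3, 8] = [0, 1, 0, 3, 8] -> [0, 1, 0, 3, 8]
Output sum: 12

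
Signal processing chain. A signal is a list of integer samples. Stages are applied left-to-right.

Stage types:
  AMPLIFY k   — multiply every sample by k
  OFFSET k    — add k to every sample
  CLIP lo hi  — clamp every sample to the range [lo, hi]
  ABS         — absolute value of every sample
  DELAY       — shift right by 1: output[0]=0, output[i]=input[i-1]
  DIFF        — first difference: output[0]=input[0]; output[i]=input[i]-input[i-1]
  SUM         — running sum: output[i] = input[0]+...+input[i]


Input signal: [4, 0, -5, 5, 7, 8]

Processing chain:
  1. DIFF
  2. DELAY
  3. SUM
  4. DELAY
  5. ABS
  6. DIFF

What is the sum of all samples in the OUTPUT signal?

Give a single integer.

Answer: 5

Derivation:
Input: [4, 0, -5, 5, 7, 8]
Stage 1 (DIFF): s[0]=4, 0-4=-4, -5-0=-5, 5--5=10, 7-5=2, 8-7=1 -> [4, -4, -5, 10, 2, 1]
Stage 2 (DELAY): [0, 4, -4, -5, 10, 2] = [0, 4, -4, -5, 10, 2] -> [0, 4, -4, -5, 10, 2]
Stage 3 (SUM): sum[0..0]=0, sum[0..1]=4, sum[0..2]=0, sum[0..3]=-5, sum[0..4]=5, sum[0..5]=7 -> [0, 4, 0, -5, 5, 7]
Stage 4 (DELAY): [0, 0, 4, 0, -5, 5] = [0, 0, 4, 0, -5, 5] -> [0, 0, 4, 0, -5, 5]
Stage 5 (ABS): |0|=0, |0|=0, |4|=4, |0|=0, |-5|=5, |5|=5 -> [0, 0, 4, 0, 5, 5]
Stage 6 (DIFF): s[0]=0, 0-0=0, 4-0=4, 0-4=-4, 5-0=5, 5-5=0 -> [0, 0, 4, -4, 5, 0]
Output sum: 5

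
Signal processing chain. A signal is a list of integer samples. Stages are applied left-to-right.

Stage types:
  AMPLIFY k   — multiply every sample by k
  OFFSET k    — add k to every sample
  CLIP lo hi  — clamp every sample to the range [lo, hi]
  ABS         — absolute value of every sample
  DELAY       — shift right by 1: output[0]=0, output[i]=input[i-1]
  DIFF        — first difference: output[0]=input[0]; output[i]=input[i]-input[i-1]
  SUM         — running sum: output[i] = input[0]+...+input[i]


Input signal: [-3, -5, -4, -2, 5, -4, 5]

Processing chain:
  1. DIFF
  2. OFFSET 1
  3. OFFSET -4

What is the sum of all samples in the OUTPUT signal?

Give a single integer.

Answer: -16

Derivation:
Input: [-3, -5, -4, -2, 5, -4, 5]
Stage 1 (DIFF): s[0]=-3, -5--3=-2, -4--5=1, -2--4=2, 5--2=7, -4-5=-9, 5--4=9 -> [-3, -2, 1, 2, 7, -9, 9]
Stage 2 (OFFSET 1): -3+1=-2, -2+1=-1, 1+1=2, 2+1=3, 7+1=8, -9+1=-8, 9+1=10 -> [-2, -1, 2, 3, 8, -8, 10]
Stage 3 (OFFSET -4): -2+-4=-6, -1+-4=-5, 2+-4=-2, 3+-4=-1, 8+-4=4, -8+-4=-12, 10+-4=6 -> [-6, -5, -2, -1, 4, -12, 6]
Output sum: -16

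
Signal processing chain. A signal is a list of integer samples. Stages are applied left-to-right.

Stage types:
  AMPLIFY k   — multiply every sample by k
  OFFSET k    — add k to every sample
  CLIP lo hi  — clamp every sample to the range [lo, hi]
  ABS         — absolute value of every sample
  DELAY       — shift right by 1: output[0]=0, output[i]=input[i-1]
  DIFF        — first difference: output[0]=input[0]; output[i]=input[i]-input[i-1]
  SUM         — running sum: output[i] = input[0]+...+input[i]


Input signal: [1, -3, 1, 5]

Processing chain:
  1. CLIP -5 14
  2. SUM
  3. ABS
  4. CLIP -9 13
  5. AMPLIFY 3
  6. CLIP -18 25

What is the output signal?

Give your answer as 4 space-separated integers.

Input: [1, -3, 1, 5]
Stage 1 (CLIP -5 14): clip(1,-5,14)=1, clip(-3,-5,14)=-3, clip(1,-5,14)=1, clip(5,-5,14)=5 -> [1, -3, 1, 5]
Stage 2 (SUM): sum[0..0]=1, sum[0..1]=-2, sum[0..2]=-1, sum[0..3]=4 -> [1, -2, -1, 4]
Stage 3 (ABS): |1|=1, |-2|=2, |-1|=1, |4|=4 -> [1, 2, 1, 4]
Stage 4 (CLIP -9 13): clip(1,-9,13)=1, clip(2,-9,13)=2, clip(1,-9,13)=1, clip(4,-9,13)=4 -> [1, 2, 1, 4]
Stage 5 (AMPLIFY 3): 1*3=3, 2*3=6, 1*3=3, 4*3=12 -> [3, 6, 3, 12]
Stage 6 (CLIP -18 25): clip(3,-18,25)=3, clip(6,-18,25)=6, clip(3,-18,25)=3, clip(12,-18,25)=12 -> [3, 6, 3, 12]

Answer: 3 6 3 12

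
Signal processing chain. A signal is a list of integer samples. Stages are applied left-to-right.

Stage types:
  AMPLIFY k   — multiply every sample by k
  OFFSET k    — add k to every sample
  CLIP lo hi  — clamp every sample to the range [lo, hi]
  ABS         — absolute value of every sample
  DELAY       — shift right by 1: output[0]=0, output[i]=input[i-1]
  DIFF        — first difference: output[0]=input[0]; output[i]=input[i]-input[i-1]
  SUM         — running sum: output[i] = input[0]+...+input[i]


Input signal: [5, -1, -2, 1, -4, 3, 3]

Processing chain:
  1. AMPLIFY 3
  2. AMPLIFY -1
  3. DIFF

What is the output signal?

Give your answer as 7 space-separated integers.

Input: [5, -1, -2, 1, -4, 3, 3]
Stage 1 (AMPLIFY 3): 5*3=15, -1*3=-3, -2*3=-6, 1*3=3, -4*3=-12, 3*3=9, 3*3=9 -> [15, -3, -6, 3, -12, 9, 9]
Stage 2 (AMPLIFY -1): 15*-1=-15, -3*-1=3, -6*-1=6, 3*-1=-3, -12*-1=12, 9*-1=-9, 9*-1=-9 -> [-15, 3, 6, -3, 12, -9, -9]
Stage 3 (DIFF): s[0]=-15, 3--15=18, 6-3=3, -3-6=-9, 12--3=15, -9-12=-21, -9--9=0 -> [-15, 18, 3, -9, 15, -21, 0]

Answer: -15 18 3 -9 15 -21 0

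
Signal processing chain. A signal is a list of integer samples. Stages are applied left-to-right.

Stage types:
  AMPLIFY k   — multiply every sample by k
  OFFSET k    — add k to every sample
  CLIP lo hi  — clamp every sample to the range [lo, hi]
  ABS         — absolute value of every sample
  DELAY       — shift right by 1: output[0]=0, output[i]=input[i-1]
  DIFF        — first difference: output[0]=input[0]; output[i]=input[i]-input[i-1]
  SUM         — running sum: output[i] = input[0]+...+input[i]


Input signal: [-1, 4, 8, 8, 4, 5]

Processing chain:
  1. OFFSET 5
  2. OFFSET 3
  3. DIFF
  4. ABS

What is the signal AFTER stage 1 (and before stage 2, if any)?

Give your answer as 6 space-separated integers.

Input: [-1, 4, 8, 8, 4, 5]
Stage 1 (OFFSET 5): -1+5=4, 4+5=9, 8+5=13, 8+5=13, 4+5=9, 5+5=10 -> [4, 9, 13, 13, 9, 10]

Answer: 4 9 13 13 9 10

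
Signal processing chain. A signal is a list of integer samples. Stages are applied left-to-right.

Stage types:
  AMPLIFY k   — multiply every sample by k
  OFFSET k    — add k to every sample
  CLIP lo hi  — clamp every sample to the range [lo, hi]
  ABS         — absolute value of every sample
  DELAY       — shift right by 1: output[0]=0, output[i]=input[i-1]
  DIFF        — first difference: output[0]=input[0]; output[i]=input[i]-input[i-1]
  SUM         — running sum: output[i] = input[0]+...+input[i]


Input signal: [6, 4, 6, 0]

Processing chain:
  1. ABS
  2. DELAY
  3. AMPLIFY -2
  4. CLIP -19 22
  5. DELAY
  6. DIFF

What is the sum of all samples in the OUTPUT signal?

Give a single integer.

Answer: -8

Derivation:
Input: [6, 4, 6, 0]
Stage 1 (ABS): |6|=6, |4|=4, |6|=6, |0|=0 -> [6, 4, 6, 0]
Stage 2 (DELAY): [0, 6, 4, 6] = [0, 6, 4, 6] -> [0, 6, 4, 6]
Stage 3 (AMPLIFY -2): 0*-2=0, 6*-2=-12, 4*-2=-8, 6*-2=-12 -> [0, -12, -8, -12]
Stage 4 (CLIP -19 22): clip(0,-19,22)=0, clip(-12,-19,22)=-12, clip(-8,-19,22)=-8, clip(-12,-19,22)=-12 -> [0, -12, -8, -12]
Stage 5 (DELAY): [0, 0, -12, -8] = [0, 0, -12, -8] -> [0, 0, -12, -8]
Stage 6 (DIFF): s[0]=0, 0-0=0, -12-0=-12, -8--12=4 -> [0, 0, -12, 4]
Output sum: -8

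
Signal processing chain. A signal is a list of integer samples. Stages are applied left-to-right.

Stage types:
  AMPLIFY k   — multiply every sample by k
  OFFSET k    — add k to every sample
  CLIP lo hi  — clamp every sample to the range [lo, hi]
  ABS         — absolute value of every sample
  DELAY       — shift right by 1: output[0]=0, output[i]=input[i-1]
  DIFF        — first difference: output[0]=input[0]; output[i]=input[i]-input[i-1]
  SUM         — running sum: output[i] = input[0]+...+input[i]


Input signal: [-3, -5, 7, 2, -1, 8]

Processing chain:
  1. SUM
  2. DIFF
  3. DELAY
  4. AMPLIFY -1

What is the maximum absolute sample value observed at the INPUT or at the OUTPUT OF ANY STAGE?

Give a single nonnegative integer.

Answer: 8

Derivation:
Input: [-3, -5, 7, 2, -1, 8] (max |s|=8)
Stage 1 (SUM): sum[0..0]=-3, sum[0..1]=-8, sum[0..2]=-1, sum[0..3]=1, sum[0..4]=0, sum[0..5]=8 -> [-3, -8, -1, 1, 0, 8] (max |s|=8)
Stage 2 (DIFF): s[0]=-3, -8--3=-5, -1--8=7, 1--1=2, 0-1=-1, 8-0=8 -> [-3, -5, 7, 2, -1, 8] (max |s|=8)
Stage 3 (DELAY): [0, -3, -5, 7, 2, -1] = [0, -3, -5, 7, 2, -1] -> [0, -3, -5, 7, 2, -1] (max |s|=7)
Stage 4 (AMPLIFY -1): 0*-1=0, -3*-1=3, -5*-1=5, 7*-1=-7, 2*-1=-2, -1*-1=1 -> [0, 3, 5, -7, -2, 1] (max |s|=7)
Overall max amplitude: 8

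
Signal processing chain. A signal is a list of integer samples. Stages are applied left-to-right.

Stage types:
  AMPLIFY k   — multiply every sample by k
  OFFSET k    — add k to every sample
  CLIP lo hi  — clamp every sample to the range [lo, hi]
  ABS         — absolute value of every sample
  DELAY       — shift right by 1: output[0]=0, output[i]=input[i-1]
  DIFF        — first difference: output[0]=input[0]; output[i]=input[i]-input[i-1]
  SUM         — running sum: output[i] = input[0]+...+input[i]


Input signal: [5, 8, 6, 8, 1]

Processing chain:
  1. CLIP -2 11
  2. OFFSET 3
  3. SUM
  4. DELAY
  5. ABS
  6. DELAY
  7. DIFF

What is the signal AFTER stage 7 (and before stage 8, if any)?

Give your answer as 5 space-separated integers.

Answer: 0 0 8 11 9

Derivation:
Input: [5, 8, 6, 8, 1]
Stage 1 (CLIP -2 11): clip(5,-2,11)=5, clip(8,-2,11)=8, clip(6,-2,11)=6, clip(8,-2,11)=8, clip(1,-2,11)=1 -> [5, 8, 6, 8, 1]
Stage 2 (OFFSET 3): 5+3=8, 8+3=11, 6+3=9, 8+3=11, 1+3=4 -> [8, 11, 9, 11, 4]
Stage 3 (SUM): sum[0..0]=8, sum[0..1]=19, sum[0..2]=28, sum[0..3]=39, sum[0..4]=43 -> [8, 19, 28, 39, 43]
Stage 4 (DELAY): [0, 8, 19, 28, 39] = [0, 8, 19, 28, 39] -> [0, 8, 19, 28, 39]
Stage 5 (ABS): |0|=0, |8|=8, |19|=19, |28|=28, |39|=39 -> [0, 8, 19, 28, 39]
Stage 6 (DELAY): [0, 0, 8, 19, 28] = [0, 0, 8, 19, 28] -> [0, 0, 8, 19, 28]
Stage 7 (DIFF): s[0]=0, 0-0=0, 8-0=8, 19-8=11, 28-19=9 -> [0, 0, 8, 11, 9]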